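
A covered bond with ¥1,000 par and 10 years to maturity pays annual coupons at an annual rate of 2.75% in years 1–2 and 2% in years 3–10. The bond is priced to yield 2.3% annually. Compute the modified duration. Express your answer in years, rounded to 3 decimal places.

8.833 years

Periodic yield y = 0.023. First find Macaulay duration:
  t   CF        PV=CF/(1+0.023)^t    t·PV
  1        27.50        26.8817        26.8817
  2        27.50        26.2773        52.5547
  3        20.00        18.6811        56.0434
  4        20.00        18.2611        73.0445
  5        20.00        17.8506        89.2528
  6        20.00        17.4492       104.6954
  7        20.00        17.0569       119.3984
  8        20.00        16.6734       133.3874
  9        20.00        16.2986       146.6871
  10    1,020.00       812.5383     8,125.3829
  Σ                    987.9683     8,927.3282
P = 987.9683; Macaulay duration = 8,927.3282 / 987.9683 = 9.03605 years.
Modified duration = D_Mac / (1 + y) = 9.03605 / 1.023 = 8.83289 years.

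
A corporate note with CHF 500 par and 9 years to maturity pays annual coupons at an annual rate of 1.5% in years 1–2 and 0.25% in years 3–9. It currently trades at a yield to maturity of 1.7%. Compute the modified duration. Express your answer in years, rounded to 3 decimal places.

Periodic yield y = 0.017. First find Macaulay duration:
  t   CF        PV=CF/(1+0.017)^t    t·PV
  1         7.50         7.3746         7.3746
  2         7.50         7.2514        14.5027
  3         1.25         1.1884         3.5651
  4         1.25         1.1685         4.6740
  5         1.25         1.1490         5.7448
  6         1.25         1.1298         6.7785
  7         1.25         1.1109         7.7761
  8         1.25         1.0923         8.7384
  9       501.25       430.6910     3,876.2191
  Σ                    452.1557     3,935.3733
P = 452.1557; Macaulay duration = 3,935.3733 / 452.1557 = 8.70358 years.
Modified duration = D_Mac / (1 + y) = 8.70358 / 1.017 = 8.55809 years.

8.558 years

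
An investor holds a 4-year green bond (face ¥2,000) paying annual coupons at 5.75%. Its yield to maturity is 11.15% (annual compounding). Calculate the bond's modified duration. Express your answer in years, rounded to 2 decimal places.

Periodic yield y = 0.1115. First find Macaulay duration:
  t   CF        PV=CF/(1+0.1115)^t    t·PV
  1       115.00       103.4638       103.4638
  2       115.00        93.0848       186.1697
  3       115.00        83.7470       251.2411
  4     2,115.00     1,385.7105     5,542.8419
  Σ                  1,666.0061     6,083.7165
P = 1,666.0061; Macaulay duration = 6,083.7165 / 1,666.0061 = 3.65168 years.
Modified duration = D_Mac / (1 + y) = 3.65168 / 1.1115 = 3.28536 years.

3.29 years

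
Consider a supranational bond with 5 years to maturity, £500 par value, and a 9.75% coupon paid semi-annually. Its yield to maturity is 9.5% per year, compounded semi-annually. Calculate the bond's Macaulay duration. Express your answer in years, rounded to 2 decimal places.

Periodic yield y = 0.0475. Discount each cash flow and weight by its period:
  t   CF        PV=CF/(1+0.0475)^t    t·PV
  1       24.375        23.2697        23.2697
  2       24.375        22.2145        44.4290
  3       24.375        21.2072        63.6215
  4       24.375        20.2455        80.9820
  5       24.375        19.3274        96.6372
  6       24.375        18.4510       110.7061
  7       24.375        17.6143       123.3004
  8       24.375        16.8156       134.5248
  9       24.375        16.0531       144.4777
  10     524.375       329.6869     3,296.8688
  Σ                    504.8852     4,118.8172
Price P = Σ PV = 504.8852.
Macaulay duration = Σ(t·PV) / P = 4,118.8172 / 504.8852 = 8.15793 half-year periods.
In years: 8.15793 / 2 = 4.07896 years.

4.08 years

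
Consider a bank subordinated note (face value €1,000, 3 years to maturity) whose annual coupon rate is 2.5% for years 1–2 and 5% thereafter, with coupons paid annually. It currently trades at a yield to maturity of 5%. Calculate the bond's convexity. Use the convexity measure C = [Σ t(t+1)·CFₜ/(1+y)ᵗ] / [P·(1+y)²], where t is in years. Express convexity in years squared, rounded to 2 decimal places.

With y = 0.05:
  t   CF        PV=CF/(1+0.05)^t    t·PV        t(t+1)·PV
  1        25.00        23.8095        23.8095          47.6190
  2        25.00        22.6757        45.3515         136.0544
  3     1,050.00       907.0295     2,721.0884      10,884.3537
  Σ                    953.5147     2,790.2494      11,068.0272
P = 953.5147.
Convexity = Σ t(t+1)·PV / [P·(1+y)²] = 11,068.0272 / (953.5147 × 1.102500) = 10.52844.

10.53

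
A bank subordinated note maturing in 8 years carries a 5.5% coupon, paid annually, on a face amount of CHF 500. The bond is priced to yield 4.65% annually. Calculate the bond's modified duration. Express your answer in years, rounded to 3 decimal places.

6.425 years

Periodic yield y = 0.0465. First find Macaulay duration:
  t   CF        PV=CF/(1+0.0465)^t    t·PV
  1        27.50        26.2781        26.2781
  2        27.50        25.1104        50.2209
  3        27.50        23.9947        71.9840
  4        27.50        22.9285        91.7140
  5        27.50        21.9097       109.5485
  6        27.50        20.9362       125.6170
  7        27.50        20.0059       140.0413
  8       527.50       366.6981     2,933.5844
  Σ                    527.8615     3,548.9883
P = 527.8615; Macaulay duration = 3,548.9883 / 527.8615 = 6.72333 years.
Modified duration = D_Mac / (1 + y) = 6.72333 / 1.0465 = 6.42459 years.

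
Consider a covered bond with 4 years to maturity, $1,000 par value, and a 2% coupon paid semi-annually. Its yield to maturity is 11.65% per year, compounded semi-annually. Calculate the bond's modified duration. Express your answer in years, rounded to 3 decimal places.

3.619 years

Periodic yield y = 0.05825. First find Macaulay duration:
  t   CF        PV=CF/(1+0.05825)^t    t·PV
  1        10.00         9.4496         9.4496
  2        10.00         8.9294        17.8588
  3        10.00         8.4379        25.3137
  4        10.00         7.9735        31.8938
  5        10.00         7.5346        37.6729
  6        10.00         7.1198        42.7191
  7        10.00         6.7279        47.0956
  8     1,010.00       642.1185     5,136.9477
  Σ                    698.2912     5,348.9512
P = 698.2912; Macaulay duration = 5,348.9512 / 698.2912 = 7.66006 half-year periods = 3.83003 years.
Modified duration = D_Mac / (1 + y) = 3.83003 / 1.05825 = 3.61921 years.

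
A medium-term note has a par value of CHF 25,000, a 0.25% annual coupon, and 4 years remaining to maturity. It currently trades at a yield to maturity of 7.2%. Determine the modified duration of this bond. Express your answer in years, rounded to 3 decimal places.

Periodic yield y = 0.072. First find Macaulay duration:
  t   CF        PV=CF/(1+0.072)^t    t·PV
  1        62.50        58.3022        58.3022
  2        62.50        54.3864       108.7728
  3        62.50        50.7336       152.2008
  4    25,062.50    18,977.7730    75,911.0922
  Σ                 19,141.1953    76,230.3680
P = 19,141.1953; Macaulay duration = 76,230.3680 / 19,141.1953 = 3.98253 years.
Modified duration = D_Mac / (1 + y) = 3.98253 / 1.072 = 3.71505 years.

3.715 years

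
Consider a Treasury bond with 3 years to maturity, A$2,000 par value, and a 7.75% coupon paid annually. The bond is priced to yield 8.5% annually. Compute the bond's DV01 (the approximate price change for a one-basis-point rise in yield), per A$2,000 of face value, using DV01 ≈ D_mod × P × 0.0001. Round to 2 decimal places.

Periodic yield y = 0.085.
  t   CF        PV=CF/(1+0.085)^t    t·PV
  1       155.00       142.8571       142.8571
  2       155.00       131.6656       263.3311
  3     2,155.00     1,687.1670     5,061.5009
  Σ                  1,961.6897     5,467.6891
P = 1,961.6897; D_Mac = 2.78723 yrs; D_mod = 2.56888 yrs.
DV01 ≈ 2.56888 × 1,961.6897 × 0.0001 = 0.503934.

A$0.50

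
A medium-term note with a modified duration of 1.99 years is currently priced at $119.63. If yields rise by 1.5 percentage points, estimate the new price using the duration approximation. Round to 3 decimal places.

$116.059

Duration approximation: ΔP/P ≈ -D_mod · Δy = -1.99 × (+0.015) = -0.029850.
New price ≈ 119.63 × (1 - 0.029850) = 116.0590445.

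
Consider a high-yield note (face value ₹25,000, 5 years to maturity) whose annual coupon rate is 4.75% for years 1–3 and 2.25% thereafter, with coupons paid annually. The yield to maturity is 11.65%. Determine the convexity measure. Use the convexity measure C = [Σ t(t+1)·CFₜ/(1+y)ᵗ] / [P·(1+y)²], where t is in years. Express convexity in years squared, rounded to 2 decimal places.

20.87

With y = 0.1165:
  t   CF        PV=CF/(1+0.1165)^t    t·PV        t(t+1)·PV
  1     1,187.50     1,063.5916     1,063.5916       2,127.1832
  2     1,187.50       952.6123     1,905.2245       5,715.6735
  3     1,187.50       853.2129     2,559.6388      10,238.5553
  4       562.50       361.9825     1,447.9301       7,239.6507
  5    25,562.50    14,733.6276    73,668.1379     442,008.8277
  Σ                 17,965.0269    80,644.5230     467,329.8904
P = 17,965.0269.
Convexity = Σ t(t+1)·PV / [P·(1+y)²] = 467,329.8904 / (17,965.0269 × 1.246572) = 20.86788.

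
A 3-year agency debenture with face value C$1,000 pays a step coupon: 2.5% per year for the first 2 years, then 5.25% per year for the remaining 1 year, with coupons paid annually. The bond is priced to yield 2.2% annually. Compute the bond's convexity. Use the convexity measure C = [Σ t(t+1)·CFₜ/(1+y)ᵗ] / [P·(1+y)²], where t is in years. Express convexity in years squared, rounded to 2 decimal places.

11.13

With y = 0.022:
  t   CF        PV=CF/(1+0.022)^t    t·PV        t(t+1)·PV
  1        25.00        24.4618        24.4618          48.9237
  2        25.00        23.9353        47.8705         143.6116
  3     1,052.50       985.9830     2,957.9489      11,831.7957
  Σ                  1,034.3801     3,030.2813      12,024.3310
P = 1,034.3801.
Convexity = Σ t(t+1)·PV / [P·(1+y)²] = 12,024.3310 / (1,034.3801 × 1.044484) = 11.12959.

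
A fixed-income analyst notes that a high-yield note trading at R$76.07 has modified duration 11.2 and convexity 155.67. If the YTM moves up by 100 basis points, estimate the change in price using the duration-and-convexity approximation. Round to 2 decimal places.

Duration effect: -D_mod·Δy = -11.2 × (+0.01) = -0.112000
Convexity effect: ½·C·(Δy)² = 0.5 × 155.67 × (0.01)² = +0.0077835
ΔP/P ≈ -0.112000 + 0.0077835 = -0.1042165
ΔP ≈ 76.07 × (-0.1042165) = -7.927749155.

-R$7.93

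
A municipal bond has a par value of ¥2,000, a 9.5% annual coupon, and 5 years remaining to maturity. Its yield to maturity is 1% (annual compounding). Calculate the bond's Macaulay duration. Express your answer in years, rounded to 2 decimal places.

4.34 years

Periodic yield y = 0.01. Discount each cash flow and weight by its year:
  t   CF        PV=CF/(1+0.01)^t    t·PV
  1       190.00       188.1188       188.1188
  2       190.00       186.2562       372.5125
  3       190.00       184.4121       553.2364
  4       190.00       182.5863       730.3451
  5     2,190.00     2,083.7099    10,418.5493
  Σ                  2,825.0833    12,262.7620
Price P = Σ PV = 2,825.0833.
Macaulay duration = Σ(t·PV) / P = 12,262.7620 / 2,825.0833 = 4.34067 years.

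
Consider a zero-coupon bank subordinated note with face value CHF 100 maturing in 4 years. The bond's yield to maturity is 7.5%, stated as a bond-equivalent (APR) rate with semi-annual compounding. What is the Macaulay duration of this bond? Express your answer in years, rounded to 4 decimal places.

A zero-coupon bond has a single cash flow at maturity, so its Macaulay duration equals its maturity: 4 years.
(Equivalently: 8 semi-annual periods ÷ 2 = 4 years.)

4.0000 years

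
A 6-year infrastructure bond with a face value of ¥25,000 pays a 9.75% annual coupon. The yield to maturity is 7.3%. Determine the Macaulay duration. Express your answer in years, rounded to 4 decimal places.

Periodic yield y = 0.073. Discount each cash flow and weight by its year:
  t   CF        PV=CF/(1+0.073)^t    t·PV
  1     2,437.50     2,271.6682     2,271.6682
  2     2,437.50     2,117.1186     4,234.2371
  3     2,437.50     1,973.0835     5,919.2504
  4     2,437.50     1,838.8476     7,355.3904
  5     2,437.50     1,713.7443     8,568.7213
  6    27,437.50    17,978.1999   107,869.1996
  Σ                 27,892.6620   136,218.4671
Price P = Σ PV = 27,892.6620.
Macaulay duration = Σ(t·PV) / P = 136,218.4671 / 27,892.6620 = 4.88367 years.

4.8837 years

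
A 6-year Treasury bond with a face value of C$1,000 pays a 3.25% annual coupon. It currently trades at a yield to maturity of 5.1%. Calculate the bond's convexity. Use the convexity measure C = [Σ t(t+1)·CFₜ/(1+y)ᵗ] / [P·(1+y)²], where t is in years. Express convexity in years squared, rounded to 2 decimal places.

34.00

With y = 0.051:
  t   CF        PV=CF/(1+0.051)^t    t·PV        t(t+1)·PV
  1        32.50        30.9229        30.9229          61.8459
  2        32.50        29.4224        58.8448         176.5343
  3        32.50        27.9947        83.9840         335.9359
  4        32.50        26.6362       106.5449         532.7243
  5        32.50        25.3437       126.7184         760.3106
  6     1,032.50       766.0794     4,596.4762      32,175.3333
  Σ                    906.3992     5,003.4912      34,042.6843
P = 906.3992.
Convexity = Σ t(t+1)·PV / [P·(1+y)²] = 34,042.6843 / (906.3992 × 1.104601) = 34.00156.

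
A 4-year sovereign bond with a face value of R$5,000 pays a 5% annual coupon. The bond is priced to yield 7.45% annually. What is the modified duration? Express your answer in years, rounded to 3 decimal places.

Periodic yield y = 0.0745. First find Macaulay duration:
  t   CF        PV=CF/(1+0.0745)^t    t·PV
  1       250.00       232.6664       232.6664
  2       250.00       216.5345       433.0691
  3       250.00       201.5212       604.5636
  4     5,250.00     3,938.5252    15,754.1006
  Σ                  4,589.2473    17,024.3997
P = 4,589.2473; Macaulay duration = 17,024.3997 / 4,589.2473 = 3.70963 years.
Modified duration = D_Mac / (1 + y) = 3.70963 / 1.0745 = 3.45242 years.

3.452 years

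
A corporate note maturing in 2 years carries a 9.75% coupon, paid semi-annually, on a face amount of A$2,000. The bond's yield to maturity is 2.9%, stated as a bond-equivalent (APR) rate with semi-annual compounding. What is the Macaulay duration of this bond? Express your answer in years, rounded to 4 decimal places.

1.8739 years

Periodic yield y = 0.0145. Discount each cash flow and weight by its period:
  t   CF        PV=CF/(1+0.0145)^t    t·PV
  1        97.50        96.1065        96.1065
  2        97.50        94.7328       189.4657
  3        97.50        93.3788       280.1365
  4     2,097.50     1,980.1303     7,920.5211
  Σ                  2,264.3484     8,486.2297
Price P = Σ PV = 2,264.3484.
Macaulay duration = Σ(t·PV) / P = 8,486.2297 / 2,264.3484 = 3.74776 half-year periods.
In years: 3.74776 / 2 = 1.87388 years.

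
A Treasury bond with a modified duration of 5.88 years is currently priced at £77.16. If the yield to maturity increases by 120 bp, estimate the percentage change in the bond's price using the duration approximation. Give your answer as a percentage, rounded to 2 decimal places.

-7.06%

Duration approximation: ΔP/P ≈ -D_mod · Δy = -5.88 × (+0.012) = -0.070560.
As a percentage: -7.0560%.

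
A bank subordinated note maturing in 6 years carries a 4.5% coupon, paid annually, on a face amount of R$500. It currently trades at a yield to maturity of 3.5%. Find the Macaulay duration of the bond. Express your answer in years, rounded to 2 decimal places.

Periodic yield y = 0.035. Discount each cash flow and weight by its year:
  t   CF        PV=CF/(1+0.035)^t    t·PV
  1        22.50        21.7391        21.7391
  2        22.50        21.0040        42.0080
  3        22.50        20.2937        60.8811
  4        22.50        19.6075        78.4298
  5        22.50        18.9444        94.7220
  6       522.50       425.0541     2,550.3245
  Σ                    526.6428     2,848.1045
Price P = Σ PV = 526.6428.
Macaulay duration = Σ(t·PV) / P = 2,848.1045 / 526.6428 = 5.40804 years.

5.41 years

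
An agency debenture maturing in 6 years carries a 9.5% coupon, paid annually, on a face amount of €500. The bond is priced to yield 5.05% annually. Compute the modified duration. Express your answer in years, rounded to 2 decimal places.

Periodic yield y = 0.0505. First find Macaulay duration:
  t   CF        PV=CF/(1+0.0505)^t    t·PV
  1        47.50        45.2166        45.2166
  2        47.50        43.0429        86.0858
  3        47.50        40.9737       122.9212
  4        47.50        39.0040       156.0161
  5        47.50        37.1290       185.6450
  6       547.50       407.3876     2,444.3255
  Σ                    612.7538     3,040.2101
P = 612.7538; Macaulay duration = 3,040.2101 / 612.7538 = 4.96155 years.
Modified duration = D_Mac / (1 + y) = 4.96155 / 1.0505 = 4.72304 years.

4.72 years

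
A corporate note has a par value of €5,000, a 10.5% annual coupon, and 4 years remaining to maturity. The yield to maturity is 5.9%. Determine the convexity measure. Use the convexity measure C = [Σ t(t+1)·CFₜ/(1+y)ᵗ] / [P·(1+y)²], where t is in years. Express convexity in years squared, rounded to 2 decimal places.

14.91

With y = 0.059:
  t   CF        PV=CF/(1+0.059)^t    t·PV        t(t+1)·PV
  1       525.00       495.7507       495.7507         991.5014
  2       525.00       468.1310       936.2620       2,808.7859
  3       525.00       442.0500     1,326.1501       5,304.6003
  4     5,525.00     4,392.8709    17,571.4837      87,857.4184
  Σ                  5,798.8026    20,329.6464      96,962.3060
P = 5,798.8026.
Convexity = Σ t(t+1)·PV / [P·(1+y)²] = 96,962.3060 / (5,798.8026 × 1.121481) = 14.90983.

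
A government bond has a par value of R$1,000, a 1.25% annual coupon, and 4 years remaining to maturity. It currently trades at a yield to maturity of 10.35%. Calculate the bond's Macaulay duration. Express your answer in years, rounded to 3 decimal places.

3.911 years

Periodic yield y = 0.1035. Discount each cash flow and weight by its year:
  t   CF        PV=CF/(1+0.1035)^t    t·PV
  1        12.50        11.3276        11.3276
  2        12.50        10.2652        20.5303
  3        12.50         9.3024        27.9071
  4     1,012.50       682.8191     2,731.2765
  Σ                    713.7142     2,791.0415
Price P = Σ PV = 713.7142.
Macaulay duration = Σ(t·PV) / P = 2,791.0415 / 713.7142 = 3.91059 years.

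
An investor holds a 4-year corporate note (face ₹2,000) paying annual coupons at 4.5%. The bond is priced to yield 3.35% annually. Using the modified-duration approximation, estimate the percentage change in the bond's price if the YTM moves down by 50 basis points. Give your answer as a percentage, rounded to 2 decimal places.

+1.82%

Periodic yield y = 0.0335. Modified duration first:
  t   CF        PV=CF/(1+0.0335)^t    t·PV
  1        90.00        87.0827        87.0827
  2        90.00        84.2600       168.5200
  3        90.00        81.5288       244.5864
  4     2,090.00     1,831.9110     7,327.6439
  Σ                  2,084.7825     7,827.8330
P = 2,084.7825; D_Mac = 3.75475 yrs; D_mod = 3.75475/(1+0.0335) = 3.63304 yrs.
ΔP/P ≈ -D_mod · Δy = -3.63304 × (-0.005) = +0.018165 = +1.8165%.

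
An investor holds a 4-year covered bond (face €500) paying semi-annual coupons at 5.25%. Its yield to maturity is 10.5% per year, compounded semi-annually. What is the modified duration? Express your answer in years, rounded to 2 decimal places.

Periodic yield y = 0.0525. First find Macaulay duration:
  t   CF        PV=CF/(1+0.0525)^t    t·PV
  1       13.125        12.4703        12.4703
  2       13.125        11.8483        23.6965
  3       13.125        11.2573        33.7718
  4       13.125        10.6957        42.7830
  5       13.125        10.1622        50.8111
  6       13.125         9.6553        57.9319
  7       13.125         9.1737        64.2159
  8      513.125       340.7582     2,726.0657
  Σ                    416.0211     3,011.7463
P = 416.0211; Macaulay duration = 3,011.7463 / 416.0211 = 7.23941 half-year periods = 3.61970 years.
Modified duration = D_Mac / (1 + y) = 3.61970 / 1.0525 = 3.43915 years.

3.44 years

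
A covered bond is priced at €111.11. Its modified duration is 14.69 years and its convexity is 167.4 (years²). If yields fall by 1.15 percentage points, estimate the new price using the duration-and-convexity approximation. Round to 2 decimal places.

Duration effect: -D_mod·Δy = -14.69 × (-0.0115) = +0.168935
Convexity effect: ½·C·(Δy)² = 0.5 × 167.4 × (-0.0115)² = +0.011069325
ΔP/P ≈ +0.168935 + 0.011069325 = +0.180004325
New price ≈ 111.11 × (1 + 0.180004325) = 131.11028055075.

€131.11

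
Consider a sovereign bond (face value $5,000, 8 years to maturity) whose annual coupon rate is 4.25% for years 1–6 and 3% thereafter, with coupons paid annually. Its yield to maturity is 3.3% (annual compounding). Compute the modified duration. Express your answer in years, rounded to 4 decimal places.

Periodic yield y = 0.033. First find Macaulay duration:
  t   CF        PV=CF/(1+0.033)^t    t·PV
  1       212.50       205.7115       205.7115
  2       212.50       199.1399       398.2798
  3       212.50       192.7782       578.3347
  4       212.50       186.6198       746.4791
  5       212.50       180.6581       903.2903
  6       212.50       174.8868     1,049.3207
  7       150.00       119.5058       836.5406
  8     5,150.00     3,971.9581    31,775.6647
  Σ                  5,231.2581    36,493.6214
P = 5,231.2581; Macaulay duration = 36,493.6214 / 5,231.2581 = 6.97607 years.
Modified duration = D_Mac / (1 + y) = 6.97607 / 1.033 = 6.75321 years.

6.7532 years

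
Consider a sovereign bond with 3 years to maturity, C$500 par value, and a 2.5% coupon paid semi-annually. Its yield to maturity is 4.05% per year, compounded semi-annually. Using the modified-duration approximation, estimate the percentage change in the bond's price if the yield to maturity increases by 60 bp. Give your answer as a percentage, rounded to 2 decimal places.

-1.71%

Periodic yield y = 0.02025. Modified duration first:
  t   CF        PV=CF/(1+0.02025)^t    t·PV
  1         6.25         6.1259         6.1259
  2         6.25         6.0044        12.0087
  3         6.25         5.8852        17.6556
  4         6.25         5.7684        23.0735
  5         6.25         5.6539        28.2694
  6       506.25       448.8750     2,693.2500
  Σ                    478.3128     2,780.3831
P = 478.3128; D_Mac = 5.81290 half-year periods = 2.90645 yrs; D_mod = 2.90645/(1+0.02025) = 2.84876 yrs.
ΔP/P ≈ -D_mod · Δy = -2.84876 × (+0.006) = -0.017093 = -1.7093%.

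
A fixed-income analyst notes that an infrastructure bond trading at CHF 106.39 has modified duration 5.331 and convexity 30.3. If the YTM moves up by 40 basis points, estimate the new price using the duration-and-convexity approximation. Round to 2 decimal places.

CHF 104.15

Duration effect: -D_mod·Δy = -5.331 × (+0.004) = -0.021324
Convexity effect: ½·C·(Δy)² = 0.5 × 30.3 × (0.004)² = +0.0002424
ΔP/P ≈ -0.021324 + 0.0002424 = -0.0210816
New price ≈ 106.39 × (1 - 0.0210816) = 104.147128576.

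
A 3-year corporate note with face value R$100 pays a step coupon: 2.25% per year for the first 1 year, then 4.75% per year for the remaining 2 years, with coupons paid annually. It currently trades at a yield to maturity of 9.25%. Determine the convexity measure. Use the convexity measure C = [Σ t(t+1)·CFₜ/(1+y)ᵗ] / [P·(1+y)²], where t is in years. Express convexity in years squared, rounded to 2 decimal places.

9.62

With y = 0.0925:
  t   CF        PV=CF/(1+0.0925)^t    t·PV        t(t+1)·PV
  1         2.25         2.0595         2.0595           4.1190
  2         4.75         3.9797         7.9594          23.8782
  3       104.75        80.3322       240.9966         963.9865
  Σ                     86.3714       251.0155         991.9837
P = 86.3714.
Convexity = Σ t(t+1)·PV / [P·(1+y)²] = 991.9837 / (86.3714 × 1.193556) = 9.62258.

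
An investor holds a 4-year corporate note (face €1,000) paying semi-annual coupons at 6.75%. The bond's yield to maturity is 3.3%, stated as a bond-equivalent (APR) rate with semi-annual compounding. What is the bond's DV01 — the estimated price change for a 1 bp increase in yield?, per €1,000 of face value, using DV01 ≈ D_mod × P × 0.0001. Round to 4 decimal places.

€0.3997

Periodic yield y = 0.0165.
  t   CF        PV=CF/(1+0.0165)^t    t·PV
  1        33.75        33.2022        33.2022
  2        33.75        32.6632        65.3264
  3        33.75        32.1330        96.3991
  4        33.75        31.6114       126.4457
  5        33.75        31.0983       155.4916
  6        33.75        30.5935       183.5611
  7        33.75        30.0969       210.6785
  8     1,033.75       906.8939     7,255.1508
  Σ                  1,128.2925     8,126.2554
P = 1,128.2925; D_Mac = 7.20226 half-year periods = 3.60113 yrs; D_mod = 3.54268 yrs.
DV01 ≈ 3.54268 × 1,128.2925 × 0.0001 = 0.399717.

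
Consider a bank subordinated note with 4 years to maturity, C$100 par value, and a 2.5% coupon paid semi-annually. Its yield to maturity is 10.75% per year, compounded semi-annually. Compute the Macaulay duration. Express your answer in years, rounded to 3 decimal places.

Periodic yield y = 0.05375. Discount each cash flow and weight by its period:
  t   CF        PV=CF/(1+0.05375)^t    t·PV
  1         1.25         1.1862         1.1862
  2         1.25         1.1257         2.2515
  3         1.25         1.0683         3.2049
  4         1.25         1.0138         4.0553
  5         1.25         0.9621         4.8105
  6         1.25         0.9130         5.4782
  7         1.25         0.8665         6.0652
  8       101.25        66.6031       532.8247
  Σ                     73.7388       559.8765
Price P = Σ PV = 73.7388.
Macaulay duration = Σ(t·PV) / P = 559.8765 / 73.7388 = 7.59270 half-year periods.
In years: 7.59270 / 2 = 3.79635 years.

3.796 years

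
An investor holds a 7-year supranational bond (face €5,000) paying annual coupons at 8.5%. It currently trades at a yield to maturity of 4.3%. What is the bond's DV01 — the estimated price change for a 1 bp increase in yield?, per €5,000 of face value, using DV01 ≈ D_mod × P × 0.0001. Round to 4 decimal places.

€3.4260

Periodic yield y = 0.043.
  t   CF        PV=CF/(1+0.043)^t    t·PV
  1       425.00       407.4784       407.4784
  2       425.00       390.6792       781.3584
  3       425.00       374.5726     1,123.7178
  4       425.00       359.1300     1,436.5200
  5       425.00       344.3241     1,721.6204
  6       425.00       330.1285     1,980.7713
  7     5,425.00     4,040.2625    28,281.8376
  Σ                  6,246.5754    35,733.3039
P = 6,246.5754; D_Mac = 5.72046 yrs; D_mod = 5.48462 yrs.
DV01 ≈ 5.48462 × 6,246.5754 × 0.0001 = 3.426012.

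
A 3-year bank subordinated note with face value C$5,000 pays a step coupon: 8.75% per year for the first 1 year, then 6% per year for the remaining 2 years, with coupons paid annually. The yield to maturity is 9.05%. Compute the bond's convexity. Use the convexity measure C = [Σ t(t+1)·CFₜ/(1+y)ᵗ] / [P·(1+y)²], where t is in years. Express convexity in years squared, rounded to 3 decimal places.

With y = 0.0905:
  t   CF        PV=CF/(1+0.0905)^t    t·PV        t(t+1)·PV
  1       437.50       401.1921       401.1921         802.3842
  2       300.00       252.2725       504.5450       1,513.6350
  3     5,300.00     4,086.9456    12,260.8369      49,043.3475
  Σ                  4,740.4102    13,166.5740      51,359.3668
P = 4,740.4102.
Convexity = Σ t(t+1)·PV / [P·(1+y)²] = 51,359.3668 / (4,740.4102 × 1.189190) = 9.11071.

9.111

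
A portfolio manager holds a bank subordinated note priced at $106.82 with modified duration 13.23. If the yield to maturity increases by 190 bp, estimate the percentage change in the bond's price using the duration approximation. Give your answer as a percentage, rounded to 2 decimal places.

-25.14%

Duration approximation: ΔP/P ≈ -D_mod · Δy = -13.23 × (+0.019) = -0.251370.
As a percentage: -25.1370%.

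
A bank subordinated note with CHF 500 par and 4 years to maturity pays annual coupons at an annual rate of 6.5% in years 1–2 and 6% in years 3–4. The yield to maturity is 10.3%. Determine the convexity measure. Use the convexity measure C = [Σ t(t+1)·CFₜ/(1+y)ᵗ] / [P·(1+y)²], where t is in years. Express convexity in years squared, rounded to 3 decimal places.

14.400

With y = 0.103:
  t   CF        PV=CF/(1+0.103)^t    t·PV        t(t+1)·PV
  1        32.50        29.4651        29.4651          58.9302
  2        32.50        26.7136        53.4272         160.2816
  3        30.00        22.3560        67.0681         268.2724
  4       530.00       358.0749     1,432.2994       7,161.4970
  Σ                    436.6096     1,582.2598       7,648.9812
P = 436.6096.
Convexity = Σ t(t+1)·PV / [P·(1+y)²] = 7,648.9812 / (436.6096 × 1.216609) = 14.39989.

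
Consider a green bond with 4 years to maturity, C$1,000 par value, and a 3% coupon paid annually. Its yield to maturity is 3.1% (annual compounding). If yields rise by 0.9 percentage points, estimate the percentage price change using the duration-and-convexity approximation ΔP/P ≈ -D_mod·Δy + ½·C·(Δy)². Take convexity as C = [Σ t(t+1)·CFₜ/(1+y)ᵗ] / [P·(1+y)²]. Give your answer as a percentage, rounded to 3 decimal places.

With y = 0.031:
  t   CF        PV=CF/(1+0.031)^t    t·PV        t(t+1)·PV
  1        30.00        29.0980        29.0980          58.1959
  2        30.00        28.2230        56.4461         169.3383
  3        30.00        27.3744        82.1233         328.4933
  4     1,030.00       911.5963     3,646.3853      18,231.9264
  Σ                    996.2918     3,814.0527      18,787.9539
P = 996.2918; D_Mac = 3.82825 yrs; D_mod = 3.71314 yrs; C = 17.74090.
Duration effect: -3.71314 × (+0.009) = -0.033418
Convexity effect: 0.5 × 17.74090 × (0.009)² = +0.0007185
ΔP/P ≈ -0.033418 + 0.0007185 = -0.032700 = -3.2700%.

-3.270%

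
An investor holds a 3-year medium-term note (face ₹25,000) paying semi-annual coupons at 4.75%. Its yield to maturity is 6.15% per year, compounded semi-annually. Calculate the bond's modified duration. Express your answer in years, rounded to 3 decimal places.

2.743 years

Periodic yield y = 0.03075. First find Macaulay duration:
  t   CF        PV=CF/(1+0.03075)^t    t·PV
  1       593.75       576.0369       576.0369
  2       593.75       558.8522     1,117.7043
  3       593.75       542.1801     1,626.5404
  4       593.75       526.0055     2,104.0218
  5       593.75       510.3133     2,551.5666
  6    25,593.75    21,340.9556   128,045.7337
  Σ                 24,054.3435   136,021.6037
P = 24,054.3435; Macaulay duration = 136,021.6037 / 24,054.3435 = 5.65476 half-year periods = 2.82738 years.
Modified duration = D_Mac / (1 + y) = 2.82738 / 1.03075 = 2.74303 years.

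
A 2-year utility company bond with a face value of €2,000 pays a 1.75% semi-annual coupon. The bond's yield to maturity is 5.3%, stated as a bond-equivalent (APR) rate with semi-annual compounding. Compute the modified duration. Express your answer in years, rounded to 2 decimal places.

1.92 years

Periodic yield y = 0.0265. First find Macaulay duration:
  t   CF        PV=CF/(1+0.0265)^t    t·PV
  1        17.50        17.0482        17.0482
  2        17.50        16.6081        33.2162
  3        17.50        16.1794        48.5381
  4     2,017.50     1,817.0954     7,268.3816
  Σ                  1,866.9311     7,367.1841
P = 1,866.9311; Macaulay duration = 7,367.1841 / 1,866.9311 = 3.94615 half-year periods = 1.97307 years.
Modified duration = D_Mac / (1 + y) = 1.97307 / 1.0265 = 1.92214 years.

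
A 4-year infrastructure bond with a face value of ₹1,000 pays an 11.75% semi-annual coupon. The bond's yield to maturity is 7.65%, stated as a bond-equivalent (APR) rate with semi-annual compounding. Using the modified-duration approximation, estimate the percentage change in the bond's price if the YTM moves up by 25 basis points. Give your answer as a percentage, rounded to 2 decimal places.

-0.81%

Periodic yield y = 0.03825. Modified duration first:
  t   CF        PV=CF/(1+0.03825)^t    t·PV
  1        58.75        56.5856        56.5856
  2        58.75        54.5009       109.0019
  3        58.75        52.4931       157.4792
  4        58.75        50.5592       202.2368
  5        58.75        48.6965       243.4827
  6        58.75        46.9025       281.4152
  7        58.75        45.1746       316.2222
  8     1,058.75       784.1116     6,272.8932
  Σ                  1,139.0241     7,639.3167
P = 1,139.0241; D_Mac = 6.70690 half-year periods = 3.35345 yrs; D_mod = 3.35345/(1+0.03825) = 3.22990 yrs.
ΔP/P ≈ -D_mod · Δy = -3.22990 × (+0.0025) = -0.008075 = -0.8075%.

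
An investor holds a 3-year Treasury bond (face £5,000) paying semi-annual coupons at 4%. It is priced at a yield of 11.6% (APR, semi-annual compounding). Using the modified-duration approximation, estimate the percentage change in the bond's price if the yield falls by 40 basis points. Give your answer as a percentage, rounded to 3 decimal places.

Periodic yield y = 0.058. Modified duration first:
  t   CF        PV=CF/(1+0.058)^t    t·PV
  1       100.00        94.5180        94.5180
  2       100.00        89.3364       178.6729
  3       100.00        84.4390       253.3170
  4       100.00        79.8100       319.2400
  5       100.00        75.4348       377.1739
  6     5,100.00     3,636.2704    21,817.6224
  Σ                  4,059.8086    23,040.5441
P = 4,059.8086; D_Mac = 5.67528 half-year periods = 2.83764 yrs; D_mod = 2.83764/(1+0.058) = 2.68208 yrs.
ΔP/P ≈ -D_mod · Δy = -2.68208 × (-0.004) = +0.010728 = +1.0728%.

+1.073%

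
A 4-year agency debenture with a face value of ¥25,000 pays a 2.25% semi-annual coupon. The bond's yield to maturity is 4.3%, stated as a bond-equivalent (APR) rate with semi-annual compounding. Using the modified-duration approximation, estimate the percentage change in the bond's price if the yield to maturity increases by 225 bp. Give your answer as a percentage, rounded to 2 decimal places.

-8.46%

Periodic yield y = 0.0215. Modified duration first:
  t   CF        PV=CF/(1+0.0215)^t    t·PV
  1       281.25       275.3304       275.3304
  2       281.25       269.5354       539.0708
  3       281.25       263.8623       791.5870
  4       281.25       258.3087     1,033.2348
  5       281.25       252.8720     1,264.3598
  6       281.25       247.5496     1,485.2979
  7       281.25       242.3393     1,696.3754
  8    25,281.25    21,325.1245   170,600.9961
  Σ                 23,134.9223   177,686.2522
P = 23,134.9223; D_Mac = 7.68043 half-year periods = 3.84022 yrs; D_mod = 3.84022/(1+0.0215) = 3.75939 yrs.
ΔP/P ≈ -D_mod · Δy = -3.75939 × (+0.0225) = -0.084586 = -8.4586%.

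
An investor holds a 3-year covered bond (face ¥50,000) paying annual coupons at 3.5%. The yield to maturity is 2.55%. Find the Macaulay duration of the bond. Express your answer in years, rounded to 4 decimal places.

Periodic yield y = 0.0255. Discount each cash flow and weight by its year:
  t   CF        PV=CF/(1+0.0255)^t    t·PV
  1     1,750.00     1,706.4846     1,706.4846
  2     1,750.00     1,664.0513     3,328.1027
  3    51,750.00    47,984.7636   143,954.2909
  Σ                 51,355.2996   148,988.8783
Price P = Σ PV = 51,355.2996.
Macaulay duration = Σ(t·PV) / P = 148,988.8783 / 51,355.2996 = 2.90114 years.

2.9011 years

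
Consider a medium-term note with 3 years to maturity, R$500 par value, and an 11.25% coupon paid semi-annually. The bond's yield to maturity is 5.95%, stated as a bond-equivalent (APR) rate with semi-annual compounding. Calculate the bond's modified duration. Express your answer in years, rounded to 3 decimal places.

Periodic yield y = 0.02975. First find Macaulay duration:
  t   CF        PV=CF/(1+0.02975)^t    t·PV
  1       28.125        27.3125        27.3125
  2       28.125        26.5234        53.0468
  3       28.125        25.7571        77.2713
  4       28.125        25.0130       100.0519
  5       28.125        24.2903       121.4517
  6      528.125       442.9410     2,657.6462
  Σ                    571.8373     3,036.7804
P = 571.8373; Macaulay duration = 3,036.7804 / 571.8373 = 5.31057 half-year periods = 2.65528 years.
Modified duration = D_Mac / (1 + y) = 2.65528 / 1.02975 = 2.57857 years.

2.579 years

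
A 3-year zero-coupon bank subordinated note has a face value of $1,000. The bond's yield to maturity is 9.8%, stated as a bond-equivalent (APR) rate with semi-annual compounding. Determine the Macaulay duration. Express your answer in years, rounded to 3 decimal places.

3.000 years

A zero-coupon bond has a single cash flow at maturity, so its Macaulay duration equals its maturity: 3 years.
(Equivalently: 6 semi-annual periods ÷ 2 = 3 years.)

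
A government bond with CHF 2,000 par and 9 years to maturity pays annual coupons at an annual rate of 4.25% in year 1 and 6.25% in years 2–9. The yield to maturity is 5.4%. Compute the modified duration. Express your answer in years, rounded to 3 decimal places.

Periodic yield y = 0.054. First find Macaulay duration:
  t   CF        PV=CF/(1+0.054)^t    t·PV
  1        85.00        80.6452        80.6452
  2       125.00       112.5198       225.0395
  3       125.00       106.7550       320.2650
  4       125.00       101.2856       405.1423
  5       125.00        96.0964       480.4818
  6       125.00        91.1730       547.0381
  7       125.00        86.5019       605.5134
  8       125.00        82.0701       656.5610
  9     2,125.00     1,323.7118    11,913.4061
  Σ                  2,080.7587    15,234.0924
P = 2,080.7587; Macaulay duration = 15,234.0924 / 2,080.7587 = 7.32141 years.
Modified duration = D_Mac / (1 + y) = 7.32141 / 1.054 = 6.94631 years.

6.946 years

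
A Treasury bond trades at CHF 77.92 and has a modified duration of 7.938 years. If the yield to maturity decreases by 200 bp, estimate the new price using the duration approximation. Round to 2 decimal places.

Duration approximation: ΔP/P ≈ -D_mod · Δy = -7.938 × (-0.02) = +0.158760.
New price ≈ 77.92 × (1 + 0.158760) = 90.2905792.

CHF 90.29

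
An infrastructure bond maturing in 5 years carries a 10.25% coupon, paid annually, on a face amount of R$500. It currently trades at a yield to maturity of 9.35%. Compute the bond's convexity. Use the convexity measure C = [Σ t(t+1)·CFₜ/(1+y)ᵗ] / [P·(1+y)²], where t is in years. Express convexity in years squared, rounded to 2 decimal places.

19.58

With y = 0.0935:
  t   CF        PV=CF/(1+0.0935)^t    t·PV        t(t+1)·PV
  1        51.25        46.8679        46.8679          93.7357
  2        51.25        42.8604        85.7208         257.1624
  3        51.25        39.1956       117.5869         470.3474
  4        51.25        35.8442       143.3767         716.8837
  5       551.25       352.5776     1,762.8878      10,577.3267
  Σ                    517.3456     2,156.4401      12,115.4560
P = 517.3456.
Convexity = Σ t(t+1)·PV / [P·(1+y)²] = 12,115.4560 / (517.3456 × 1.195742) = 19.58490.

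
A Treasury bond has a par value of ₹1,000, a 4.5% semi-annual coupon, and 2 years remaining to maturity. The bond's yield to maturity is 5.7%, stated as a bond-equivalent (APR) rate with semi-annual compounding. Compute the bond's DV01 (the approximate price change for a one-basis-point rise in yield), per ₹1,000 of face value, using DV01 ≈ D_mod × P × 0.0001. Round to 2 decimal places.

₹0.18

Periodic yield y = 0.0285.
  t   CF        PV=CF/(1+0.0285)^t    t·PV
  1        22.50        21.8765        21.8765
  2        22.50        21.2703        42.5406
  3        22.50        20.6809        62.0427
  4     1,022.50       913.7894     3,655.1577
  Σ                    977.6172     3,781.6176
P = 977.6172; D_Mac = 3.86820 half-year periods = 1.93410 yrs; D_mod = 1.88051 yrs.
DV01 ≈ 1.88051 × 977.6172 × 0.0001 = 0.183841.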